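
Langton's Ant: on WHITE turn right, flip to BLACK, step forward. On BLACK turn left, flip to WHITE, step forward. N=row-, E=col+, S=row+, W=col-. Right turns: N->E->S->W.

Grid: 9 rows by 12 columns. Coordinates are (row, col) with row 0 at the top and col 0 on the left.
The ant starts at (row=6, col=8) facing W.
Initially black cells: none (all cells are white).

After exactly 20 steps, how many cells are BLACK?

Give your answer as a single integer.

Answer: 6

Derivation:
Step 1: on WHITE (6,8): turn R to N, flip to black, move to (5,8). |black|=1
Step 2: on WHITE (5,8): turn R to E, flip to black, move to (5,9). |black|=2
Step 3: on WHITE (5,9): turn R to S, flip to black, move to (6,9). |black|=3
Step 4: on WHITE (6,9): turn R to W, flip to black, move to (6,8). |black|=4
Step 5: on BLACK (6,8): turn L to S, flip to white, move to (7,8). |black|=3
Step 6: on WHITE (7,8): turn R to W, flip to black, move to (7,7). |black|=4
Step 7: on WHITE (7,7): turn R to N, flip to black, move to (6,7). |black|=5
Step 8: on WHITE (6,7): turn R to E, flip to black, move to (6,8). |black|=6
Step 9: on WHITE (6,8): turn R to S, flip to black, move to (7,8). |black|=7
Step 10: on BLACK (7,8): turn L to E, flip to white, move to (7,9). |black|=6
Step 11: on WHITE (7,9): turn R to S, flip to black, move to (8,9). |black|=7
Step 12: on WHITE (8,9): turn R to W, flip to black, move to (8,8). |black|=8
Step 13: on WHITE (8,8): turn R to N, flip to black, move to (7,8). |black|=9
Step 14: on WHITE (7,8): turn R to E, flip to black, move to (7,9). |black|=10
Step 15: on BLACK (7,9): turn L to N, flip to white, move to (6,9). |black|=9
Step 16: on BLACK (6,9): turn L to W, flip to white, move to (6,8). |black|=8
Step 17: on BLACK (6,8): turn L to S, flip to white, move to (7,8). |black|=7
Step 18: on BLACK (7,8): turn L to E, flip to white, move to (7,9). |black|=6
Step 19: on WHITE (7,9): turn R to S, flip to black, move to (8,9). |black|=7
Step 20: on BLACK (8,9): turn L to E, flip to white, move to (8,10). |black|=6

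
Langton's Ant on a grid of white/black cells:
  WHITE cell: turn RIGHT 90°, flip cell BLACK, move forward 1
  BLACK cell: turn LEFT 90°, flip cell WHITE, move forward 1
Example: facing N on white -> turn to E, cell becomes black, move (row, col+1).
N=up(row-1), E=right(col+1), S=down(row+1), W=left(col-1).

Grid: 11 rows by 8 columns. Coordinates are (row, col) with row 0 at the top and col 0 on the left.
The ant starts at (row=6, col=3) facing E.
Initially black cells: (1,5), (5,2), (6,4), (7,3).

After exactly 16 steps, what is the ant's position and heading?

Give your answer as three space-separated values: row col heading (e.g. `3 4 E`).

Step 1: on WHITE (6,3): turn R to S, flip to black, move to (7,3). |black|=5
Step 2: on BLACK (7,3): turn L to E, flip to white, move to (7,4). |black|=4
Step 3: on WHITE (7,4): turn R to S, flip to black, move to (8,4). |black|=5
Step 4: on WHITE (8,4): turn R to W, flip to black, move to (8,3). |black|=6
Step 5: on WHITE (8,3): turn R to N, flip to black, move to (7,3). |black|=7
Step 6: on WHITE (7,3): turn R to E, flip to black, move to (7,4). |black|=8
Step 7: on BLACK (7,4): turn L to N, flip to white, move to (6,4). |black|=7
Step 8: on BLACK (6,4): turn L to W, flip to white, move to (6,3). |black|=6
Step 9: on BLACK (6,3): turn L to S, flip to white, move to (7,3). |black|=5
Step 10: on BLACK (7,3): turn L to E, flip to white, move to (7,4). |black|=4
Step 11: on WHITE (7,4): turn R to S, flip to black, move to (8,4). |black|=5
Step 12: on BLACK (8,4): turn L to E, flip to white, move to (8,5). |black|=4
Step 13: on WHITE (8,5): turn R to S, flip to black, move to (9,5). |black|=5
Step 14: on WHITE (9,5): turn R to W, flip to black, move to (9,4). |black|=6
Step 15: on WHITE (9,4): turn R to N, flip to black, move to (8,4). |black|=7
Step 16: on WHITE (8,4): turn R to E, flip to black, move to (8,5). |black|=8

Answer: 8 5 E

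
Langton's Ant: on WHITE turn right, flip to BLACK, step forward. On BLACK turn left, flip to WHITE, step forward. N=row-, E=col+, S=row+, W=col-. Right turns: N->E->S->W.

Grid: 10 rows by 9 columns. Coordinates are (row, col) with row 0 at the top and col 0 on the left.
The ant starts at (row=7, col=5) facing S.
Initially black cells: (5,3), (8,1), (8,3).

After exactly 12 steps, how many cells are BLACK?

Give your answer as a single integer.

Answer: 11

Derivation:
Step 1: on WHITE (7,5): turn R to W, flip to black, move to (7,4). |black|=4
Step 2: on WHITE (7,4): turn R to N, flip to black, move to (6,4). |black|=5
Step 3: on WHITE (6,4): turn R to E, flip to black, move to (6,5). |black|=6
Step 4: on WHITE (6,5): turn R to S, flip to black, move to (7,5). |black|=7
Step 5: on BLACK (7,5): turn L to E, flip to white, move to (7,6). |black|=6
Step 6: on WHITE (7,6): turn R to S, flip to black, move to (8,6). |black|=7
Step 7: on WHITE (8,6): turn R to W, flip to black, move to (8,5). |black|=8
Step 8: on WHITE (8,5): turn R to N, flip to black, move to (7,5). |black|=9
Step 9: on WHITE (7,5): turn R to E, flip to black, move to (7,6). |black|=10
Step 10: on BLACK (7,6): turn L to N, flip to white, move to (6,6). |black|=9
Step 11: on WHITE (6,6): turn R to E, flip to black, move to (6,7). |black|=10
Step 12: on WHITE (6,7): turn R to S, flip to black, move to (7,7). |black|=11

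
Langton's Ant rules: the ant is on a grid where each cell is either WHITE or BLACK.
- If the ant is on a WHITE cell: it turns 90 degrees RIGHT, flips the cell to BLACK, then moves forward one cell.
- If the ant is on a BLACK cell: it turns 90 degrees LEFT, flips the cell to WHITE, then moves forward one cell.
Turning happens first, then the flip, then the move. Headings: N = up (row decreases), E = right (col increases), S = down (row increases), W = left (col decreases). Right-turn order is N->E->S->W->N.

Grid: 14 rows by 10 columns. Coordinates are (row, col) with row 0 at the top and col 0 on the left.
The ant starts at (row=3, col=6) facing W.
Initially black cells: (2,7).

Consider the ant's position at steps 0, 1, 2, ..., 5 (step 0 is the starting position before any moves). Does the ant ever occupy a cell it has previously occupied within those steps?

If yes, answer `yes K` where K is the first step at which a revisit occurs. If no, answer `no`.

Answer: no

Derivation:
Step 1: on WHITE (3,6): turn R to N, flip to black, move to (2,6). |black|=2 — new cell
Step 2: on WHITE (2,6): turn R to E, flip to black, move to (2,7). |black|=3 — new cell
Step 3: on BLACK (2,7): turn L to N, flip to white, move to (1,7). |black|=2 — new cell
Step 4: on WHITE (1,7): turn R to E, flip to black, move to (1,8). |black|=3 — new cell
Step 5: on WHITE (1,8): turn R to S, flip to black, move to (2,8). |black|=4 — new cell
No revisit within 5 steps.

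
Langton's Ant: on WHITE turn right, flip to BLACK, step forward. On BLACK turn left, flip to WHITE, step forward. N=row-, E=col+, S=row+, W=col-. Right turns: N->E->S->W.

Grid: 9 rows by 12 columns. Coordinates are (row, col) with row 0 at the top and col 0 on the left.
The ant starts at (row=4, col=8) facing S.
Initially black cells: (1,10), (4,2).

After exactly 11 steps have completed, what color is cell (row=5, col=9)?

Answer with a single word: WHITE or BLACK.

Step 1: on WHITE (4,8): turn R to W, flip to black, move to (4,7). |black|=3
Step 2: on WHITE (4,7): turn R to N, flip to black, move to (3,7). |black|=4
Step 3: on WHITE (3,7): turn R to E, flip to black, move to (3,8). |black|=5
Step 4: on WHITE (3,8): turn R to S, flip to black, move to (4,8). |black|=6
Step 5: on BLACK (4,8): turn L to E, flip to white, move to (4,9). |black|=5
Step 6: on WHITE (4,9): turn R to S, flip to black, move to (5,9). |black|=6
Step 7: on WHITE (5,9): turn R to W, flip to black, move to (5,8). |black|=7
Step 8: on WHITE (5,8): turn R to N, flip to black, move to (4,8). |black|=8
Step 9: on WHITE (4,8): turn R to E, flip to black, move to (4,9). |black|=9
Step 10: on BLACK (4,9): turn L to N, flip to white, move to (3,9). |black|=8
Step 11: on WHITE (3,9): turn R to E, flip to black, move to (3,10). |black|=9

Answer: BLACK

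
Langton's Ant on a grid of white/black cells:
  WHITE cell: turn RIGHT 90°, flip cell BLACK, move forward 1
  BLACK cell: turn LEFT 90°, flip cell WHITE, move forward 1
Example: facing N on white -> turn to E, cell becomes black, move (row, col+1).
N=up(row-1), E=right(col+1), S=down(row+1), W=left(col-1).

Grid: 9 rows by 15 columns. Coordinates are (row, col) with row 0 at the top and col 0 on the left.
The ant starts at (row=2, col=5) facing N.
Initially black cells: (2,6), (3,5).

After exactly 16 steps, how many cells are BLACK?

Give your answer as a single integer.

Step 1: on WHITE (2,5): turn R to E, flip to black, move to (2,6). |black|=3
Step 2: on BLACK (2,6): turn L to N, flip to white, move to (1,6). |black|=2
Step 3: on WHITE (1,6): turn R to E, flip to black, move to (1,7). |black|=3
Step 4: on WHITE (1,7): turn R to S, flip to black, move to (2,7). |black|=4
Step 5: on WHITE (2,7): turn R to W, flip to black, move to (2,6). |black|=5
Step 6: on WHITE (2,6): turn R to N, flip to black, move to (1,6). |black|=6
Step 7: on BLACK (1,6): turn L to W, flip to white, move to (1,5). |black|=5
Step 8: on WHITE (1,5): turn R to N, flip to black, move to (0,5). |black|=6
Step 9: on WHITE (0,5): turn R to E, flip to black, move to (0,6). |black|=7
Step 10: on WHITE (0,6): turn R to S, flip to black, move to (1,6). |black|=8
Step 11: on WHITE (1,6): turn R to W, flip to black, move to (1,5). |black|=9
Step 12: on BLACK (1,5): turn L to S, flip to white, move to (2,5). |black|=8
Step 13: on BLACK (2,5): turn L to E, flip to white, move to (2,6). |black|=7
Step 14: on BLACK (2,6): turn L to N, flip to white, move to (1,6). |black|=6
Step 15: on BLACK (1,6): turn L to W, flip to white, move to (1,5). |black|=5
Step 16: on WHITE (1,5): turn R to N, flip to black, move to (0,5). |black|=6

Answer: 6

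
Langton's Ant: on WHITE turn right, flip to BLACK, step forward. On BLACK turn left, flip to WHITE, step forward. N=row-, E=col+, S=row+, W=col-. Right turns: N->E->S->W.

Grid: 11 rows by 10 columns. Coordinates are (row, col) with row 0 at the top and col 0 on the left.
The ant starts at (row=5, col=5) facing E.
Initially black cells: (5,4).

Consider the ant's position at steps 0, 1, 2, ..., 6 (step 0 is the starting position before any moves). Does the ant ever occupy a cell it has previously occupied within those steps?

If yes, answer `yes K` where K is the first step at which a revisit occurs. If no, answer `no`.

Answer: no

Derivation:
Step 1: on WHITE (5,5): turn R to S, flip to black, move to (6,5). |black|=2 — new cell
Step 2: on WHITE (6,5): turn R to W, flip to black, move to (6,4). |black|=3 — new cell
Step 3: on WHITE (6,4): turn R to N, flip to black, move to (5,4). |black|=4 — new cell
Step 4: on BLACK (5,4): turn L to W, flip to white, move to (5,3). |black|=3 — new cell
Step 5: on WHITE (5,3): turn R to N, flip to black, move to (4,3). |black|=4 — new cell
Step 6: on WHITE (4,3): turn R to E, flip to black, move to (4,4). |black|=5 — new cell
No revisit within 6 steps.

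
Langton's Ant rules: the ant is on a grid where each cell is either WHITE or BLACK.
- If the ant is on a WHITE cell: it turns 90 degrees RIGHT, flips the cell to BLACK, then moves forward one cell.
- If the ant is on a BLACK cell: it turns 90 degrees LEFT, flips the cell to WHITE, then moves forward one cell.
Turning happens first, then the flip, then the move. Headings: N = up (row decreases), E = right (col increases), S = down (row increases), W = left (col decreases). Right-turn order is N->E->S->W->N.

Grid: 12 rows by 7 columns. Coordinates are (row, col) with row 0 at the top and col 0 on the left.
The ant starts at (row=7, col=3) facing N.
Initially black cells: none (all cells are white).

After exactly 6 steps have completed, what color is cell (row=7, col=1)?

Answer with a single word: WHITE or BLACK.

Step 1: on WHITE (7,3): turn R to E, flip to black, move to (7,4). |black|=1
Step 2: on WHITE (7,4): turn R to S, flip to black, move to (8,4). |black|=2
Step 3: on WHITE (8,4): turn R to W, flip to black, move to (8,3). |black|=3
Step 4: on WHITE (8,3): turn R to N, flip to black, move to (7,3). |black|=4
Step 5: on BLACK (7,3): turn L to W, flip to white, move to (7,2). |black|=3
Step 6: on WHITE (7,2): turn R to N, flip to black, move to (6,2). |black|=4

Answer: WHITE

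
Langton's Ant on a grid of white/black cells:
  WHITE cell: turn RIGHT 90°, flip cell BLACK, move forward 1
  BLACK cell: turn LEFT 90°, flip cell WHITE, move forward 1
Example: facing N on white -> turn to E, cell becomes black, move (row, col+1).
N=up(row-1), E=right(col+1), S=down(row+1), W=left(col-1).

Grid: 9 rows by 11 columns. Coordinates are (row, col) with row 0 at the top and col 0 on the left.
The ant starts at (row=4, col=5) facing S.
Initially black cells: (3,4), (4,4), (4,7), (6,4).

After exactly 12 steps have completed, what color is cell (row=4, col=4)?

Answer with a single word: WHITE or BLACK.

Step 1: on WHITE (4,5): turn R to W, flip to black, move to (4,4). |black|=5
Step 2: on BLACK (4,4): turn L to S, flip to white, move to (5,4). |black|=4
Step 3: on WHITE (5,4): turn R to W, flip to black, move to (5,3). |black|=5
Step 4: on WHITE (5,3): turn R to N, flip to black, move to (4,3). |black|=6
Step 5: on WHITE (4,3): turn R to E, flip to black, move to (4,4). |black|=7
Step 6: on WHITE (4,4): turn R to S, flip to black, move to (5,4). |black|=8
Step 7: on BLACK (5,4): turn L to E, flip to white, move to (5,5). |black|=7
Step 8: on WHITE (5,5): turn R to S, flip to black, move to (6,5). |black|=8
Step 9: on WHITE (6,5): turn R to W, flip to black, move to (6,4). |black|=9
Step 10: on BLACK (6,4): turn L to S, flip to white, move to (7,4). |black|=8
Step 11: on WHITE (7,4): turn R to W, flip to black, move to (7,3). |black|=9
Step 12: on WHITE (7,3): turn R to N, flip to black, move to (6,3). |black|=10

Answer: BLACK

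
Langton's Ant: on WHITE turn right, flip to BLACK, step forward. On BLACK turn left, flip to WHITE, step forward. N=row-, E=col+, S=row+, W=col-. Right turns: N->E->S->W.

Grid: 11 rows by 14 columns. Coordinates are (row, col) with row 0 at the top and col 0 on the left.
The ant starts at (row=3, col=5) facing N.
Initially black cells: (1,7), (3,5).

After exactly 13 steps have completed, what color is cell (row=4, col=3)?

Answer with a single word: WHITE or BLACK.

Step 1: on BLACK (3,5): turn L to W, flip to white, move to (3,4). |black|=1
Step 2: on WHITE (3,4): turn R to N, flip to black, move to (2,4). |black|=2
Step 3: on WHITE (2,4): turn R to E, flip to black, move to (2,5). |black|=3
Step 4: on WHITE (2,5): turn R to S, flip to black, move to (3,5). |black|=4
Step 5: on WHITE (3,5): turn R to W, flip to black, move to (3,4). |black|=5
Step 6: on BLACK (3,4): turn L to S, flip to white, move to (4,4). |black|=4
Step 7: on WHITE (4,4): turn R to W, flip to black, move to (4,3). |black|=5
Step 8: on WHITE (4,3): turn R to N, flip to black, move to (3,3). |black|=6
Step 9: on WHITE (3,3): turn R to E, flip to black, move to (3,4). |black|=7
Step 10: on WHITE (3,4): turn R to S, flip to black, move to (4,4). |black|=8
Step 11: on BLACK (4,4): turn L to E, flip to white, move to (4,5). |black|=7
Step 12: on WHITE (4,5): turn R to S, flip to black, move to (5,5). |black|=8
Step 13: on WHITE (5,5): turn R to W, flip to black, move to (5,4). |black|=9

Answer: BLACK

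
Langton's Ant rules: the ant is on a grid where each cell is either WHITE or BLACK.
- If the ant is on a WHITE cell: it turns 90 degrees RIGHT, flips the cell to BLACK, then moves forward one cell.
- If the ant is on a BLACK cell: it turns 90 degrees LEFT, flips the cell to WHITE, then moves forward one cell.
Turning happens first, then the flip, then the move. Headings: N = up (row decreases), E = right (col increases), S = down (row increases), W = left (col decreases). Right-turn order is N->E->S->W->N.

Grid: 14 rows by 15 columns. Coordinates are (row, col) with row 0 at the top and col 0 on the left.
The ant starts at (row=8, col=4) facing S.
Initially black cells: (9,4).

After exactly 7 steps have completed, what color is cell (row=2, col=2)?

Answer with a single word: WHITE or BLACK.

Step 1: on WHITE (8,4): turn R to W, flip to black, move to (8,3). |black|=2
Step 2: on WHITE (8,3): turn R to N, flip to black, move to (7,3). |black|=3
Step 3: on WHITE (7,3): turn R to E, flip to black, move to (7,4). |black|=4
Step 4: on WHITE (7,4): turn R to S, flip to black, move to (8,4). |black|=5
Step 5: on BLACK (8,4): turn L to E, flip to white, move to (8,5). |black|=4
Step 6: on WHITE (8,5): turn R to S, flip to black, move to (9,5). |black|=5
Step 7: on WHITE (9,5): turn R to W, flip to black, move to (9,4). |black|=6

Answer: WHITE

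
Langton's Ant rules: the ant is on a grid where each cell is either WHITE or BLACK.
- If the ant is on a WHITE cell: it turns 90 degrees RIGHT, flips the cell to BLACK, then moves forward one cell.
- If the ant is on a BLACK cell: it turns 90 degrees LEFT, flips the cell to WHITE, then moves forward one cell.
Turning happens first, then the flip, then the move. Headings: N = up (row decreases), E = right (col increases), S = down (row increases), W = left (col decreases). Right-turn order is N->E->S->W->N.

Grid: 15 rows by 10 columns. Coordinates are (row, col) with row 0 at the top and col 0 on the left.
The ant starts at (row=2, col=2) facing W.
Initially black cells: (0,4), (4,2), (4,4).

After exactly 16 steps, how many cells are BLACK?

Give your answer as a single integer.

Answer: 13

Derivation:
Step 1: on WHITE (2,2): turn R to N, flip to black, move to (1,2). |black|=4
Step 2: on WHITE (1,2): turn R to E, flip to black, move to (1,3). |black|=5
Step 3: on WHITE (1,3): turn R to S, flip to black, move to (2,3). |black|=6
Step 4: on WHITE (2,3): turn R to W, flip to black, move to (2,2). |black|=7
Step 5: on BLACK (2,2): turn L to S, flip to white, move to (3,2). |black|=6
Step 6: on WHITE (3,2): turn R to W, flip to black, move to (3,1). |black|=7
Step 7: on WHITE (3,1): turn R to N, flip to black, move to (2,1). |black|=8
Step 8: on WHITE (2,1): turn R to E, flip to black, move to (2,2). |black|=9
Step 9: on WHITE (2,2): turn R to S, flip to black, move to (3,2). |black|=10
Step 10: on BLACK (3,2): turn L to E, flip to white, move to (3,3). |black|=9
Step 11: on WHITE (3,3): turn R to S, flip to black, move to (4,3). |black|=10
Step 12: on WHITE (4,3): turn R to W, flip to black, move to (4,2). |black|=11
Step 13: on BLACK (4,2): turn L to S, flip to white, move to (5,2). |black|=10
Step 14: on WHITE (5,2): turn R to W, flip to black, move to (5,1). |black|=11
Step 15: on WHITE (5,1): turn R to N, flip to black, move to (4,1). |black|=12
Step 16: on WHITE (4,1): turn R to E, flip to black, move to (4,2). |black|=13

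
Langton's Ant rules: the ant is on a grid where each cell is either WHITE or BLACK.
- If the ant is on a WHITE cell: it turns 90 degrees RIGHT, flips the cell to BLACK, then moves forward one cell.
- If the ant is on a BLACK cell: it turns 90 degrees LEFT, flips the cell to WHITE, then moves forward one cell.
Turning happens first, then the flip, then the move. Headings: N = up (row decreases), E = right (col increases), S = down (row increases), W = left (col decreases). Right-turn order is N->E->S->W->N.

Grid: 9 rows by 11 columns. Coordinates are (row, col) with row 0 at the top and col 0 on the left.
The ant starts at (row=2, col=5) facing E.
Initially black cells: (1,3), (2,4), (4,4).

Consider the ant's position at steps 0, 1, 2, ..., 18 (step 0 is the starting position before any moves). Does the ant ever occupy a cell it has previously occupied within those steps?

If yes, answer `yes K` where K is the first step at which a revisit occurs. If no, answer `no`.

Answer: yes 9

Derivation:
Step 1: on WHITE (2,5): turn R to S, flip to black, move to (3,5). |black|=4 — new cell
Step 2: on WHITE (3,5): turn R to W, flip to black, move to (3,4). |black|=5 — new cell
Step 3: on WHITE (3,4): turn R to N, flip to black, move to (2,4). |black|=6 — new cell
Step 4: on BLACK (2,4): turn L to W, flip to white, move to (2,3). |black|=5 — new cell
Step 5: on WHITE (2,3): turn R to N, flip to black, move to (1,3). |black|=6 — new cell
Step 6: on BLACK (1,3): turn L to W, flip to white, move to (1,2). |black|=5 — new cell
Step 7: on WHITE (1,2): turn R to N, flip to black, move to (0,2). |black|=6 — new cell
Step 8: on WHITE (0,2): turn R to E, flip to black, move to (0,3). |black|=7 — new cell
Step 9: on WHITE (0,3): turn R to S, flip to black, move to (1,3). |black|=8 — REVISIT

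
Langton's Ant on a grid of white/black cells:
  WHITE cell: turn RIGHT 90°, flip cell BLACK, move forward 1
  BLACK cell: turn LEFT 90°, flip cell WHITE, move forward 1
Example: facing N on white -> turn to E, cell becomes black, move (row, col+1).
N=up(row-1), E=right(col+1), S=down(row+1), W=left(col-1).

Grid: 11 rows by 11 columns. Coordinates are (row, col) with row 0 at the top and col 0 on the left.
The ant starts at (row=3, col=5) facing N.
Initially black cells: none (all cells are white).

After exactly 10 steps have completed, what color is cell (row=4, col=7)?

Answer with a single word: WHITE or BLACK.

Step 1: on WHITE (3,5): turn R to E, flip to black, move to (3,6). |black|=1
Step 2: on WHITE (3,6): turn R to S, flip to black, move to (4,6). |black|=2
Step 3: on WHITE (4,6): turn R to W, flip to black, move to (4,5). |black|=3
Step 4: on WHITE (4,5): turn R to N, flip to black, move to (3,5). |black|=4
Step 5: on BLACK (3,5): turn L to W, flip to white, move to (3,4). |black|=3
Step 6: on WHITE (3,4): turn R to N, flip to black, move to (2,4). |black|=4
Step 7: on WHITE (2,4): turn R to E, flip to black, move to (2,5). |black|=5
Step 8: on WHITE (2,5): turn R to S, flip to black, move to (3,5). |black|=6
Step 9: on WHITE (3,5): turn R to W, flip to black, move to (3,4). |black|=7
Step 10: on BLACK (3,4): turn L to S, flip to white, move to (4,4). |black|=6

Answer: WHITE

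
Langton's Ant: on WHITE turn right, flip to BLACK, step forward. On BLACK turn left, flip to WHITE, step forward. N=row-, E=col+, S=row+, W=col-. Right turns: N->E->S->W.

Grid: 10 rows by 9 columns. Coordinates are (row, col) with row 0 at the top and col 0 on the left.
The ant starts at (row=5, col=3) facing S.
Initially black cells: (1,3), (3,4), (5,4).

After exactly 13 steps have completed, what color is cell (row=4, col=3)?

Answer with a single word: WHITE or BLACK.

Step 1: on WHITE (5,3): turn R to W, flip to black, move to (5,2). |black|=4
Step 2: on WHITE (5,2): turn R to N, flip to black, move to (4,2). |black|=5
Step 3: on WHITE (4,2): turn R to E, flip to black, move to (4,3). |black|=6
Step 4: on WHITE (4,3): turn R to S, flip to black, move to (5,3). |black|=7
Step 5: on BLACK (5,3): turn L to E, flip to white, move to (5,4). |black|=6
Step 6: on BLACK (5,4): turn L to N, flip to white, move to (4,4). |black|=5
Step 7: on WHITE (4,4): turn R to E, flip to black, move to (4,5). |black|=6
Step 8: on WHITE (4,5): turn R to S, flip to black, move to (5,5). |black|=7
Step 9: on WHITE (5,5): turn R to W, flip to black, move to (5,4). |black|=8
Step 10: on WHITE (5,4): turn R to N, flip to black, move to (4,4). |black|=9
Step 11: on BLACK (4,4): turn L to W, flip to white, move to (4,3). |black|=8
Step 12: on BLACK (4,3): turn L to S, flip to white, move to (5,3). |black|=7
Step 13: on WHITE (5,3): turn R to W, flip to black, move to (5,2). |black|=8

Answer: WHITE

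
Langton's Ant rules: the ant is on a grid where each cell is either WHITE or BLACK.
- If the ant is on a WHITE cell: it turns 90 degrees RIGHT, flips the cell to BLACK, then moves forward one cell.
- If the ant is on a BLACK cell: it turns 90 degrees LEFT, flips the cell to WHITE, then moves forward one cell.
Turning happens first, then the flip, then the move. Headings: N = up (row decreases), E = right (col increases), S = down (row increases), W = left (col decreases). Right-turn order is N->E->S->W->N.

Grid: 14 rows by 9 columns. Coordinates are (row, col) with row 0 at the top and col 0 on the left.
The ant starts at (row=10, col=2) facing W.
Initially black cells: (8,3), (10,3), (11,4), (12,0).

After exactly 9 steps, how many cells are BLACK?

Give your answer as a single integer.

Answer: 9

Derivation:
Step 1: on WHITE (10,2): turn R to N, flip to black, move to (9,2). |black|=5
Step 2: on WHITE (9,2): turn R to E, flip to black, move to (9,3). |black|=6
Step 3: on WHITE (9,3): turn R to S, flip to black, move to (10,3). |black|=7
Step 4: on BLACK (10,3): turn L to E, flip to white, move to (10,4). |black|=6
Step 5: on WHITE (10,4): turn R to S, flip to black, move to (11,4). |black|=7
Step 6: on BLACK (11,4): turn L to E, flip to white, move to (11,5). |black|=6
Step 7: on WHITE (11,5): turn R to S, flip to black, move to (12,5). |black|=7
Step 8: on WHITE (12,5): turn R to W, flip to black, move to (12,4). |black|=8
Step 9: on WHITE (12,4): turn R to N, flip to black, move to (11,4). |black|=9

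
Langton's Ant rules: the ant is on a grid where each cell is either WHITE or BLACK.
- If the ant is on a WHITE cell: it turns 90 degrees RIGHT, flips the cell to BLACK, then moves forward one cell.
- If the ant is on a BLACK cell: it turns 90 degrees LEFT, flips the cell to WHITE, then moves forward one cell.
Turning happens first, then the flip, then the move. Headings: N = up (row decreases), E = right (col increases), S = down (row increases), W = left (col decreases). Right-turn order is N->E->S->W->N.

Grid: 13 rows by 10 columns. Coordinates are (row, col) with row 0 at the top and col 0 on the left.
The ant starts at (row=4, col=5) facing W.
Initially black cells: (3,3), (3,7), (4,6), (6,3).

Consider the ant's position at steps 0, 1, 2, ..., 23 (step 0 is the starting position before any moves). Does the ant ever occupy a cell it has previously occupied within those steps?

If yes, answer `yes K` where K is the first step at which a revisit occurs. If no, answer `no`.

Answer: yes 7

Derivation:
Step 1: on WHITE (4,5): turn R to N, flip to black, move to (3,5). |black|=5 — new cell
Step 2: on WHITE (3,5): turn R to E, flip to black, move to (3,6). |black|=6 — new cell
Step 3: on WHITE (3,6): turn R to S, flip to black, move to (4,6). |black|=7 — new cell
Step 4: on BLACK (4,6): turn L to E, flip to white, move to (4,7). |black|=6 — new cell
Step 5: on WHITE (4,7): turn R to S, flip to black, move to (5,7). |black|=7 — new cell
Step 6: on WHITE (5,7): turn R to W, flip to black, move to (5,6). |black|=8 — new cell
Step 7: on WHITE (5,6): turn R to N, flip to black, move to (4,6). |black|=9 — REVISIT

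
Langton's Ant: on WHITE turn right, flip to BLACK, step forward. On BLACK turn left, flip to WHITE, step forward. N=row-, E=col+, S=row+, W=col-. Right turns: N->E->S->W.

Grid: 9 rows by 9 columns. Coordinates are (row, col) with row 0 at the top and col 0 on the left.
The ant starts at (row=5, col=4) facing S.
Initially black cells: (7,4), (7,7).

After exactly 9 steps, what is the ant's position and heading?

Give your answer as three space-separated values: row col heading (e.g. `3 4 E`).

Answer: 5 5 E

Derivation:
Step 1: on WHITE (5,4): turn R to W, flip to black, move to (5,3). |black|=3
Step 2: on WHITE (5,3): turn R to N, flip to black, move to (4,3). |black|=4
Step 3: on WHITE (4,3): turn R to E, flip to black, move to (4,4). |black|=5
Step 4: on WHITE (4,4): turn R to S, flip to black, move to (5,4). |black|=6
Step 5: on BLACK (5,4): turn L to E, flip to white, move to (5,5). |black|=5
Step 6: on WHITE (5,5): turn R to S, flip to black, move to (6,5). |black|=6
Step 7: on WHITE (6,5): turn R to W, flip to black, move to (6,4). |black|=7
Step 8: on WHITE (6,4): turn R to N, flip to black, move to (5,4). |black|=8
Step 9: on WHITE (5,4): turn R to E, flip to black, move to (5,5). |black|=9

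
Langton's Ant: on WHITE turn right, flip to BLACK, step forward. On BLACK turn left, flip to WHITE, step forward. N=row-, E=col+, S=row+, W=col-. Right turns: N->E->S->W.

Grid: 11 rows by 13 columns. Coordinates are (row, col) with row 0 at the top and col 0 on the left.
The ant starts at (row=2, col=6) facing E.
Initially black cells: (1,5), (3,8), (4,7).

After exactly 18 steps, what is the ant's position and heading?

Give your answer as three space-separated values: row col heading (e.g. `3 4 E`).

Step 1: on WHITE (2,6): turn R to S, flip to black, move to (3,6). |black|=4
Step 2: on WHITE (3,6): turn R to W, flip to black, move to (3,5). |black|=5
Step 3: on WHITE (3,5): turn R to N, flip to black, move to (2,5). |black|=6
Step 4: on WHITE (2,5): turn R to E, flip to black, move to (2,6). |black|=7
Step 5: on BLACK (2,6): turn L to N, flip to white, move to (1,6). |black|=6
Step 6: on WHITE (1,6): turn R to E, flip to black, move to (1,7). |black|=7
Step 7: on WHITE (1,7): turn R to S, flip to black, move to (2,7). |black|=8
Step 8: on WHITE (2,7): turn R to W, flip to black, move to (2,6). |black|=9
Step 9: on WHITE (2,6): turn R to N, flip to black, move to (1,6). |black|=10
Step 10: on BLACK (1,6): turn L to W, flip to white, move to (1,5). |black|=9
Step 11: on BLACK (1,5): turn L to S, flip to white, move to (2,5). |black|=8
Step 12: on BLACK (2,5): turn L to E, flip to white, move to (2,6). |black|=7
Step 13: on BLACK (2,6): turn L to N, flip to white, move to (1,6). |black|=6
Step 14: on WHITE (1,6): turn R to E, flip to black, move to (1,7). |black|=7
Step 15: on BLACK (1,7): turn L to N, flip to white, move to (0,7). |black|=6
Step 16: on WHITE (0,7): turn R to E, flip to black, move to (0,8). |black|=7
Step 17: on WHITE (0,8): turn R to S, flip to black, move to (1,8). |black|=8
Step 18: on WHITE (1,8): turn R to W, flip to black, move to (1,7). |black|=9

Answer: 1 7 W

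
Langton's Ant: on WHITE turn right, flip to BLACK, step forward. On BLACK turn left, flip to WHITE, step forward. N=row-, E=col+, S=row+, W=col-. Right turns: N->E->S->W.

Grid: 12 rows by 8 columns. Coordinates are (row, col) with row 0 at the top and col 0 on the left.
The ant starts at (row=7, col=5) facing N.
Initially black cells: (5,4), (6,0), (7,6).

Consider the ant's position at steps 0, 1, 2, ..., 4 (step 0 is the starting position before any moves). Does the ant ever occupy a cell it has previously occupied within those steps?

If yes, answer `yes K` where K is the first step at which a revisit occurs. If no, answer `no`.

Step 1: on WHITE (7,5): turn R to E, flip to black, move to (7,6). |black|=4 — new cell
Step 2: on BLACK (7,6): turn L to N, flip to white, move to (6,6). |black|=3 — new cell
Step 3: on WHITE (6,6): turn R to E, flip to black, move to (6,7). |black|=4 — new cell
Step 4: on WHITE (6,7): turn R to S, flip to black, move to (7,7). |black|=5 — new cell
No revisit within 4 steps.

Answer: no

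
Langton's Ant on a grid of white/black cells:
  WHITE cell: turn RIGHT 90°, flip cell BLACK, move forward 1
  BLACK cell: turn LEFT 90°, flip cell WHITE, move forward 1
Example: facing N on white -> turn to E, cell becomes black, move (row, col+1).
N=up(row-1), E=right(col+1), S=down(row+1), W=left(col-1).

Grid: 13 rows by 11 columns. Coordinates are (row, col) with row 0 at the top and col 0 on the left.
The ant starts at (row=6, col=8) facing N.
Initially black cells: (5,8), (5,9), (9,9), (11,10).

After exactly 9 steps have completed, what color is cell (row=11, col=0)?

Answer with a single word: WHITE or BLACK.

Answer: WHITE

Derivation:
Step 1: on WHITE (6,8): turn R to E, flip to black, move to (6,9). |black|=5
Step 2: on WHITE (6,9): turn R to S, flip to black, move to (7,9). |black|=6
Step 3: on WHITE (7,9): turn R to W, flip to black, move to (7,8). |black|=7
Step 4: on WHITE (7,8): turn R to N, flip to black, move to (6,8). |black|=8
Step 5: on BLACK (6,8): turn L to W, flip to white, move to (6,7). |black|=7
Step 6: on WHITE (6,7): turn R to N, flip to black, move to (5,7). |black|=8
Step 7: on WHITE (5,7): turn R to E, flip to black, move to (5,8). |black|=9
Step 8: on BLACK (5,8): turn L to N, flip to white, move to (4,8). |black|=8
Step 9: on WHITE (4,8): turn R to E, flip to black, move to (4,9). |black|=9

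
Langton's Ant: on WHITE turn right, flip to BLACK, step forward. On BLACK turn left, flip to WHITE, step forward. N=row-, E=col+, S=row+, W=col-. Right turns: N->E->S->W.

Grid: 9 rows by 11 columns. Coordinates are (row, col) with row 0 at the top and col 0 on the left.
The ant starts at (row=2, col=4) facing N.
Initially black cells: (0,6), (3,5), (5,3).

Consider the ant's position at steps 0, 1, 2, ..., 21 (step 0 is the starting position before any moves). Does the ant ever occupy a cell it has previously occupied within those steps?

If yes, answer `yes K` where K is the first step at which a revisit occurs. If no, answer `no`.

Step 1: on WHITE (2,4): turn R to E, flip to black, move to (2,5). |black|=4 — new cell
Step 2: on WHITE (2,5): turn R to S, flip to black, move to (3,5). |black|=5 — new cell
Step 3: on BLACK (3,5): turn L to E, flip to white, move to (3,6). |black|=4 — new cell
Step 4: on WHITE (3,6): turn R to S, flip to black, move to (4,6). |black|=5 — new cell
Step 5: on WHITE (4,6): turn R to W, flip to black, move to (4,5). |black|=6 — new cell
Step 6: on WHITE (4,5): turn R to N, flip to black, move to (3,5). |black|=7 — REVISIT

Answer: yes 6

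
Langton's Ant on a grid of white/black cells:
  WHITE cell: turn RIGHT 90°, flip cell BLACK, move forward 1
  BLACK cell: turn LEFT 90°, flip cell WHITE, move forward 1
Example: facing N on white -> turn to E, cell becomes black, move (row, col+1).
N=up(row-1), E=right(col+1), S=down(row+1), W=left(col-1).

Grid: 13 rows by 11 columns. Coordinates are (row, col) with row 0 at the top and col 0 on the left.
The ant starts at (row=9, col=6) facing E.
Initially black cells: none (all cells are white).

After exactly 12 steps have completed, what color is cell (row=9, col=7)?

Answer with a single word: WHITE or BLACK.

Answer: BLACK

Derivation:
Step 1: on WHITE (9,6): turn R to S, flip to black, move to (10,6). |black|=1
Step 2: on WHITE (10,6): turn R to W, flip to black, move to (10,5). |black|=2
Step 3: on WHITE (10,5): turn R to N, flip to black, move to (9,5). |black|=3
Step 4: on WHITE (9,5): turn R to E, flip to black, move to (9,6). |black|=4
Step 5: on BLACK (9,6): turn L to N, flip to white, move to (8,6). |black|=3
Step 6: on WHITE (8,6): turn R to E, flip to black, move to (8,7). |black|=4
Step 7: on WHITE (8,7): turn R to S, flip to black, move to (9,7). |black|=5
Step 8: on WHITE (9,7): turn R to W, flip to black, move to (9,6). |black|=6
Step 9: on WHITE (9,6): turn R to N, flip to black, move to (8,6). |black|=7
Step 10: on BLACK (8,6): turn L to W, flip to white, move to (8,5). |black|=6
Step 11: on WHITE (8,5): turn R to N, flip to black, move to (7,5). |black|=7
Step 12: on WHITE (7,5): turn R to E, flip to black, move to (7,6). |black|=8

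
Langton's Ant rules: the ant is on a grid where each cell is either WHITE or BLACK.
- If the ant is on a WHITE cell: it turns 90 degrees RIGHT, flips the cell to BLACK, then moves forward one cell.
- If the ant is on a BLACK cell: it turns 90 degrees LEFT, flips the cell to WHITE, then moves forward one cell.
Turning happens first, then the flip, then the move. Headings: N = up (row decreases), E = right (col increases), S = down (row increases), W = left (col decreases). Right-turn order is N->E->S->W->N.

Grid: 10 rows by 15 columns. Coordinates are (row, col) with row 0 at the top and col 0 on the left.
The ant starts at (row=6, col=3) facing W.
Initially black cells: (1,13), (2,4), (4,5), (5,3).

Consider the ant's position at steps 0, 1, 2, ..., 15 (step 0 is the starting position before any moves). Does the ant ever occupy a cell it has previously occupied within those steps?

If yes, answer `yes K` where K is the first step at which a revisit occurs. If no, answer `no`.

Step 1: on WHITE (6,3): turn R to N, flip to black, move to (5,3). |black|=5 — new cell
Step 2: on BLACK (5,3): turn L to W, flip to white, move to (5,2). |black|=4 — new cell
Step 3: on WHITE (5,2): turn R to N, flip to black, move to (4,2). |black|=5 — new cell
Step 4: on WHITE (4,2): turn R to E, flip to black, move to (4,3). |black|=6 — new cell
Step 5: on WHITE (4,3): turn R to S, flip to black, move to (5,3). |black|=7 — REVISIT

Answer: yes 5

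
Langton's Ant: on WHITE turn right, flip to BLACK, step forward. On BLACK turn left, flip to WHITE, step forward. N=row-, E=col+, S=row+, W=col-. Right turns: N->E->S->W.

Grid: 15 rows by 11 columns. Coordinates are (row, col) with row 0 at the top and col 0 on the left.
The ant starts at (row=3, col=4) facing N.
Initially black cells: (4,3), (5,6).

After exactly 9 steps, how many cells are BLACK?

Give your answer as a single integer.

Answer: 9

Derivation:
Step 1: on WHITE (3,4): turn R to E, flip to black, move to (3,5). |black|=3
Step 2: on WHITE (3,5): turn R to S, flip to black, move to (4,5). |black|=4
Step 3: on WHITE (4,5): turn R to W, flip to black, move to (4,4). |black|=5
Step 4: on WHITE (4,4): turn R to N, flip to black, move to (3,4). |black|=6
Step 5: on BLACK (3,4): turn L to W, flip to white, move to (3,3). |black|=5
Step 6: on WHITE (3,3): turn R to N, flip to black, move to (2,3). |black|=6
Step 7: on WHITE (2,3): turn R to E, flip to black, move to (2,4). |black|=7
Step 8: on WHITE (2,4): turn R to S, flip to black, move to (3,4). |black|=8
Step 9: on WHITE (3,4): turn R to W, flip to black, move to (3,3). |black|=9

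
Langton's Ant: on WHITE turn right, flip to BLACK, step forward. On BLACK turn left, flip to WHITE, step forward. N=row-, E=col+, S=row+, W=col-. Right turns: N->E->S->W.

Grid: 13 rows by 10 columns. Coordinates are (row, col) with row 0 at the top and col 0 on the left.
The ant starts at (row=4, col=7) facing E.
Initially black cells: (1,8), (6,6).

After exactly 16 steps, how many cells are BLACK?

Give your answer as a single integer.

Step 1: on WHITE (4,7): turn R to S, flip to black, move to (5,7). |black|=3
Step 2: on WHITE (5,7): turn R to W, flip to black, move to (5,6). |black|=4
Step 3: on WHITE (5,6): turn R to N, flip to black, move to (4,6). |black|=5
Step 4: on WHITE (4,6): turn R to E, flip to black, move to (4,7). |black|=6
Step 5: on BLACK (4,7): turn L to N, flip to white, move to (3,7). |black|=5
Step 6: on WHITE (3,7): turn R to E, flip to black, move to (3,8). |black|=6
Step 7: on WHITE (3,8): turn R to S, flip to black, move to (4,8). |black|=7
Step 8: on WHITE (4,8): turn R to W, flip to black, move to (4,7). |black|=8
Step 9: on WHITE (4,7): turn R to N, flip to black, move to (3,7). |black|=9
Step 10: on BLACK (3,7): turn L to W, flip to white, move to (3,6). |black|=8
Step 11: on WHITE (3,6): turn R to N, flip to black, move to (2,6). |black|=9
Step 12: on WHITE (2,6): turn R to E, flip to black, move to (2,7). |black|=10
Step 13: on WHITE (2,7): turn R to S, flip to black, move to (3,7). |black|=11
Step 14: on WHITE (3,7): turn R to W, flip to black, move to (3,6). |black|=12
Step 15: on BLACK (3,6): turn L to S, flip to white, move to (4,6). |black|=11
Step 16: on BLACK (4,6): turn L to E, flip to white, move to (4,7). |black|=10

Answer: 10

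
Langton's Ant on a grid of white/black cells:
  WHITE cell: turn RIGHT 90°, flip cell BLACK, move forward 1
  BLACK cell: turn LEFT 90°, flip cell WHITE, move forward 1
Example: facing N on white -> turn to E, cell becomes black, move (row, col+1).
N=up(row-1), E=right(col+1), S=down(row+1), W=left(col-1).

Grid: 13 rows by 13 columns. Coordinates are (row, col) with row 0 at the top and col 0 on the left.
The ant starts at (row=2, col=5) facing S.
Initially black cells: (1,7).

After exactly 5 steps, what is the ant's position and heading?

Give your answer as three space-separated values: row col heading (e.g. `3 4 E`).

Step 1: on WHITE (2,5): turn R to W, flip to black, move to (2,4). |black|=2
Step 2: on WHITE (2,4): turn R to N, flip to black, move to (1,4). |black|=3
Step 3: on WHITE (1,4): turn R to E, flip to black, move to (1,5). |black|=4
Step 4: on WHITE (1,5): turn R to S, flip to black, move to (2,5). |black|=5
Step 5: on BLACK (2,5): turn L to E, flip to white, move to (2,6). |black|=4

Answer: 2 6 E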